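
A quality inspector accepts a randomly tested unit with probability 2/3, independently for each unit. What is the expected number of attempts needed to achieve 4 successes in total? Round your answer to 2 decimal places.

6.00

By linearity (sum of 4 independent geometric waits), E[trials] = 4/p = 4/(2/3) = 6.
≈ 6.00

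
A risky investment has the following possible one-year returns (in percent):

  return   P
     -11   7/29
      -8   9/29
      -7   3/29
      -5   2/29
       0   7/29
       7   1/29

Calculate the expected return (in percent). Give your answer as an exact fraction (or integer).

E[X] = (7/29)·(-11) + (9/29)·(-8) + (3/29)·(-7) + (2/29)·(-5) + (7/29)·0 + (1/29)·7
     = -173/29

-173/29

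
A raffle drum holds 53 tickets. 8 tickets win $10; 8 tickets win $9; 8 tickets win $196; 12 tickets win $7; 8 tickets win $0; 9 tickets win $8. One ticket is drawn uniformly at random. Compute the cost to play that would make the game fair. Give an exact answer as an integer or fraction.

1876/53 dollars

E[payout] = (8/53)·10 + (8/53)·9 + (8/53)·196 + (12/53)·7 + (8/53)·0 + (9/53)·8 = 1876/53
Fair fee = E[payout] = 1876/53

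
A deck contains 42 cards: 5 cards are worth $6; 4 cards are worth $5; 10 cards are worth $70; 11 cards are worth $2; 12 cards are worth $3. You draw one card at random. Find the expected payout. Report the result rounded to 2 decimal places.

$19.24

E[payout] = (5/42)·6 + (4/42)·5 + (10/42)·70 + (11/42)·2 + (12/42)·3 = 404/21
≈ $19.24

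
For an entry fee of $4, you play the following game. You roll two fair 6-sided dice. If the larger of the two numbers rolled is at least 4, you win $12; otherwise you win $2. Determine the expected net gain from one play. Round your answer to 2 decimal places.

E[payout] = (1/4)·2 + (3/4)·12 = 19/2
Expected profit = 19/2 − 4 = 11/2 ≈ $5.50

$5.50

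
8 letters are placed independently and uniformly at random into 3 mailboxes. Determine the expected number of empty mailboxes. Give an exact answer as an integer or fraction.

Let Xⱼ=1 if mailbox j is empty. P(Xⱼ=1) = ((3-1)/3)^8 = 256/6561.
By linearity, E[#empty] = 3·256/6561 = 256/2187.

256/2187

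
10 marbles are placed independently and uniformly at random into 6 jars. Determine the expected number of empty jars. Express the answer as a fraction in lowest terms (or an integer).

9765625/10077696

Let Xⱼ=1 if jar j is empty. P(Xⱼ=1) = ((6-1)/6)^10 = 9765625/60466176.
By linearity, E[#empty] = 6·9765625/60466176 = 9765625/10077696.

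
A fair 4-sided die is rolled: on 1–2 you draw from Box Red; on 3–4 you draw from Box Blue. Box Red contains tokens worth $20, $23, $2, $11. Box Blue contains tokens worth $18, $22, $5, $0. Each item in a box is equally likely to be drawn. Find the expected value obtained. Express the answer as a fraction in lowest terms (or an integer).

101/8 dollars

E[X | Box Red] = (20 + 23 + 2 + 11)/4 = 14
E[X | Box Blue] = (18 + 22 + 5 + 0)/4 = 45/4
E[X] = (1/2)·14 + (1/2)·45/4 = 101/8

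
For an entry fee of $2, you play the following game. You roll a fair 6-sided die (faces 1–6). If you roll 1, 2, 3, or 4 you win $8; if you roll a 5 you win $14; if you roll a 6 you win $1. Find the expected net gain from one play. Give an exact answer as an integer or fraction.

35/6 dollars

E[payout] = (1/6)·1 + (2/3)·8 + (1/6)·14 = 47/6
Expected profit = 47/6 − 2 = 35/6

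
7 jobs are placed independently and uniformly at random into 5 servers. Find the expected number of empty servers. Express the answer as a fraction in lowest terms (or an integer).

Let Xⱼ=1 if server j is empty. P(Xⱼ=1) = ((5-1)/5)^7 = 16384/78125.
By linearity, E[#empty] = 5·16384/78125 = 16384/15625.

16384/15625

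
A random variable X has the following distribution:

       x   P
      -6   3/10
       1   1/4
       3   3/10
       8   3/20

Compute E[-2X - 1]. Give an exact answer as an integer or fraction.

E[-2x-1] = (3/10)·11 + (1/4)·(-3) + (3/10)·(-7) + (3/20)·(-17)
     = -21/10

-21/10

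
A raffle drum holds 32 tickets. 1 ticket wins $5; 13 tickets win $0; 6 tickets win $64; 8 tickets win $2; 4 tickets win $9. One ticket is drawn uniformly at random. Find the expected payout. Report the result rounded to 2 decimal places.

$13.78

E[payout] = (1/32)·5 + (13/32)·0 + (6/32)·64 + (8/32)·2 + (4/32)·9 = 441/32
≈ $13.78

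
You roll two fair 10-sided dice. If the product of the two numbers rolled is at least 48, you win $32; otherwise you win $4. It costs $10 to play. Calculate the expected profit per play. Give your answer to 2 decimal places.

E[payout] = (19/25)·4 + (6/25)·32 = 268/25
Expected profit = 268/25 − 10 = 18/25 ≈ $0.72

$0.72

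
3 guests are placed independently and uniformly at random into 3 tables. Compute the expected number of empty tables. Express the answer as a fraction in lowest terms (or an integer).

Let Xⱼ=1 if table j is empty. P(Xⱼ=1) = ((3-1)/3)^3 = 8/27.
By linearity, E[#empty] = 3·8/27 = 8/9.

8/9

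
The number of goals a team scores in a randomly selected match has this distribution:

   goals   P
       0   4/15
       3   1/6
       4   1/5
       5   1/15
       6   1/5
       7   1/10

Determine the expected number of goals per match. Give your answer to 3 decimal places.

E[X] = (4/15)·0 + (1/6)·3 + (1/5)·4 + (1/15)·5 + (1/5)·6 + (1/10)·7
     = 53/15 ≈ 3.533

3.533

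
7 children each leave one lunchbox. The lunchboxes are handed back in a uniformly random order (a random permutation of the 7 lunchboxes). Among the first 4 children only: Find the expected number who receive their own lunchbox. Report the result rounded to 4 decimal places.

Let Xᵢ = 1 if person i gets their own lunchbox. For each i, P(Xᵢ=1) = 1/7.
By linearity of expectation, E[X₁+…+X_4] = 4·(1/7) = 4/7.
≈ 0.5714

0.5714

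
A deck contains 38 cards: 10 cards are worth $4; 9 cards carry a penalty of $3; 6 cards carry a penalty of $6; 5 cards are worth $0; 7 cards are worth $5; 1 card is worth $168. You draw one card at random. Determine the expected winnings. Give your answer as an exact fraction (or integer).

E[payout] = (10/38)·4 + (9/38)·(-3) + (6/38)·(-6) + (5/38)·0 + (7/38)·5 + (1/38)·168 = 90/19

90/19 dollars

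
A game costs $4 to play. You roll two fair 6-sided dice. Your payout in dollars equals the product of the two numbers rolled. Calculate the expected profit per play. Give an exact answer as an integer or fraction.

Distribution of the product of the two numbers rolled: 1 w.p. 1/36, 2 w.p. 1/18, 3 w.p. 1/18, 4 w.p. 1/12, 5 w.p. 1/18, 6 w.p. 1/9, …
E[payout] = (1/36)·1 + (1/18)·2 + (1/18)·3 + (1/12)·4 + (1/18)·5 + (1/9)·6 + (1/18)·8 + (1/36)·9 + (1/18)·10 + (1/9)·12 + (1/18)·15 + (1/36)·16 + (1/18)·18 + (1/18)·20 + (1/18)·24 + (1/36)·25 + (1/18)·30 + (1/36)·36 = 49/4
Expected profit = 49/4 − 4 = 33/4

33/4 dollars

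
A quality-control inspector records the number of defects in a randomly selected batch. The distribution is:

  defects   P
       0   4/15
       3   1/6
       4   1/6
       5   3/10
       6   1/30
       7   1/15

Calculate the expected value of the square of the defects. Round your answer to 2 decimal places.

E[X²] = (4/15)·0 + (1/6)·9 + (1/6)·16 + (3/10)·25 + (1/30)·36 + (1/15)·49
     = 242/15 ≈ 16.13

16.13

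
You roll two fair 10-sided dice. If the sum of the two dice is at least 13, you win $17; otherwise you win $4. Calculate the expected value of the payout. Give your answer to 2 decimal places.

E[payout] = (16/25)·4 + (9/25)·17 = 217/25
≈ $8.68

$8.68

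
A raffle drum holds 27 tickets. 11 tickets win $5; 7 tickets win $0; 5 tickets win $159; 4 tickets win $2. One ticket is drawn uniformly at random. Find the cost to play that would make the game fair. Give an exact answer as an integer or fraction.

E[payout] = (11/27)·5 + (7/27)·0 + (5/27)·159 + (4/27)·2 = 286/9
Fair fee = E[payout] = 286/9

286/9 dollars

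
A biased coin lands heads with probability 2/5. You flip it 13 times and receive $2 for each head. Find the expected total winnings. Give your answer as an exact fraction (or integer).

52/5 dollars

E[#heads] = 13·2/5 = 26/5 (linearity over flips).
E[winnings] = 2·26/5 = 52/5.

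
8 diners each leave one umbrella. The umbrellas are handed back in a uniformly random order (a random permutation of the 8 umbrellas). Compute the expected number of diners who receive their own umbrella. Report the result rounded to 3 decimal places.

1.000

Let Xᵢ = 1 if person i gets their own umbrella. For each i, P(Xᵢ=1) = 1/8.
By linearity of expectation, E[X₁+…+X_8] = 8·(1/8) = 1.
≈ 1.000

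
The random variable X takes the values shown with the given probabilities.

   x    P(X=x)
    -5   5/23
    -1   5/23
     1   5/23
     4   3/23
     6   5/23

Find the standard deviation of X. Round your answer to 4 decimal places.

E[X] = 17/23, E[X²] = 363/23
Var(X) = E[X²] − (E[X])² = 363/23 − 289/529 = 8060/529
SD(X) = √(8060/529) ≈ 3.9034

3.9034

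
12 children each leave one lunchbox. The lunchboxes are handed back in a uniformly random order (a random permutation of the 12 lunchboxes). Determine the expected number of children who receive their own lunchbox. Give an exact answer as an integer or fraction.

1

Let Xᵢ = 1 if person i gets their own lunchbox. For each i, P(Xᵢ=1) = 1/12.
By linearity of expectation, E[X₁+…+X_12] = 12·(1/12) = 1.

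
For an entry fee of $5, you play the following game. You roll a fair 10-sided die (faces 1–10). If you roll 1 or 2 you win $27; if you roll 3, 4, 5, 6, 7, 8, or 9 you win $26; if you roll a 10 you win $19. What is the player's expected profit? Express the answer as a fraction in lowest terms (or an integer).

41/2 dollars

E[payout] = (1/10)·19 + (7/10)·26 + (1/5)·27 = 51/2
Expected profit = 51/2 − 5 = 41/2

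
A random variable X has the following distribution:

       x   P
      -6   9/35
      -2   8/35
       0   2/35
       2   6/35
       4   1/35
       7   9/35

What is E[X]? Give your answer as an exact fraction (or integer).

9/35

E[X] = (9/35)·(-6) + (8/35)·(-2) + (2/35)·0 + (6/35)·2 + (1/35)·4 + (9/35)·7
     = 9/35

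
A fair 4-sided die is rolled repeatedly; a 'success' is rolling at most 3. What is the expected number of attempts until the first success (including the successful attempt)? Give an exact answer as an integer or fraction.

4/3

For a geometric distribution, E[trials] = 1/p = 1/(3/4) = 4/3.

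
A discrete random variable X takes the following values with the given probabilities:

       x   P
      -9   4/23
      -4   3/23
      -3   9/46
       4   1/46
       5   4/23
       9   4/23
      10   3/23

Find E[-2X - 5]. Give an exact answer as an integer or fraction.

-168/23

E[-2x-5] = (4/23)·13 + (3/23)·3 + (9/46)·1 + (1/46)·(-13) + (4/23)·(-15) + (4/23)·(-23) + (3/23)·(-25)
     = -168/23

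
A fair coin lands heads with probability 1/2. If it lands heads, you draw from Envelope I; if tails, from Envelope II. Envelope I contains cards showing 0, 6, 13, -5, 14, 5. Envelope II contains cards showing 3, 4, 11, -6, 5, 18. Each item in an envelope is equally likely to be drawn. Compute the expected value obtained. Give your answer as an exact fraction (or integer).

E[X | Envelope I] = (0 + 6 + 13 − 5 + 14 + 5)/6 = 11/2
E[X | Envelope II] = (3 + 4 + 11 − 6 + 5 + 18)/6 = 35/6
E[X] = (1/2)·11/2 + (1/2)·35/6 = 17/3

17/3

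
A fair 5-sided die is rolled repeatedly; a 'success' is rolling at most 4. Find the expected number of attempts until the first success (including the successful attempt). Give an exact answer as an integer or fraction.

For a geometric distribution, E[trials] = 1/p = 1/(4/5) = 5/4.

5/4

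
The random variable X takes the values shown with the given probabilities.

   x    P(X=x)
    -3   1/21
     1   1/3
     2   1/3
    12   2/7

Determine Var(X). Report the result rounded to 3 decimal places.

E[X] = (1/21)·(-3) + (1/3)·1 + (1/3)·2 + (2/7)·12 = 30/7
E[X²] = (1/21)·9 + (1/3)·1 + (1/3)·4 + (2/7)·144 = 908/21
Var(X) = 908/21 − (30/7)² = 3656/147 ≈ 24.871

24.871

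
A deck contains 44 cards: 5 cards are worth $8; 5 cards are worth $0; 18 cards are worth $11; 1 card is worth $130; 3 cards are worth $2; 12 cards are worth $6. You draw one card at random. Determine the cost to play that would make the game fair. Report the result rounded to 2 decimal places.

$10.14

E[payout] = (5/44)·8 + (5/44)·0 + (18/44)·11 + (1/44)·130 + (3/44)·2 + (12/44)·6 = 223/22
Fair fee = E[payout] = 223/22 ≈ $10.14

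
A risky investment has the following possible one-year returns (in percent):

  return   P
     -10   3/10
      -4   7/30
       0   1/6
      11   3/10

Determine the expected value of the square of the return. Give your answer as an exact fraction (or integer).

2101/30

E[X²] = (3/10)·100 + (7/30)·16 + (1/6)·0 + (3/10)·121
     = 2101/30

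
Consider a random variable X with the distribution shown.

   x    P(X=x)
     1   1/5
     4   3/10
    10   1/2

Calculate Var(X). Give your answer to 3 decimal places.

14.040

E[X] = (1/5)·1 + (3/10)·4 + (1/2)·10 = 32/5
E[X²] = (1/5)·1 + (3/10)·16 + (1/2)·100 = 55
Var(X) = 55 − (32/5)² = 351/25 ≈ 14.040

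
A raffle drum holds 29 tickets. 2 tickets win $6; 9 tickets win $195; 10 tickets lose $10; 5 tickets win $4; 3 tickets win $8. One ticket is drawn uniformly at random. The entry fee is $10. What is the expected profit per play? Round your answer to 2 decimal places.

E[payout] = (2/29)·6 + (9/29)·195 + (10/29)·(-10) + (5/29)·4 + (3/29)·8 = 59
Expected profit = 59 − 10 = 49 ≈ $49.00

$49.00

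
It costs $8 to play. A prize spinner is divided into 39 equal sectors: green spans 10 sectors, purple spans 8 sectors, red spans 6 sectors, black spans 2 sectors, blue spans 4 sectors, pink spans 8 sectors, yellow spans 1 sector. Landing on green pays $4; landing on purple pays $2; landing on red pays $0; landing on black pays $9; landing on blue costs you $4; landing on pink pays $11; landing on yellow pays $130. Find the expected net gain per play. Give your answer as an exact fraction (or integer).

E[payout] = (10/39)·4 + (8/39)·2 + (6/39)·0 + (2/39)·9 + (4/39)·(-4) + (8/39)·11 + (1/39)·130 = 92/13
Expected profit = 92/13 − 8 = -12/13

-12/13 dollars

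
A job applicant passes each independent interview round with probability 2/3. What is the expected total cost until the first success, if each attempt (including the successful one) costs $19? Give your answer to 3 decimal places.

E[#attempts] = 1/p = 3/2; E[cost] = 19·3/2 = 57/2.
≈ 28.500

$28.500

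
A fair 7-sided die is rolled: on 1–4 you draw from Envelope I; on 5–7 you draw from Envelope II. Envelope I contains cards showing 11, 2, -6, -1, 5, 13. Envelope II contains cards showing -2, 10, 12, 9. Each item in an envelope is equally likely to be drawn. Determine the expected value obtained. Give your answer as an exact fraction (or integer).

151/28

E[X | Envelope I] = (11 + 2 − 6 − 1 + 5 + 13)/6 = 4
E[X | Envelope II] = (-2 + 10 + 12 + 9)/4 = 29/4
E[X] = (4/7)·4 + (3/7)·29/4 = 151/28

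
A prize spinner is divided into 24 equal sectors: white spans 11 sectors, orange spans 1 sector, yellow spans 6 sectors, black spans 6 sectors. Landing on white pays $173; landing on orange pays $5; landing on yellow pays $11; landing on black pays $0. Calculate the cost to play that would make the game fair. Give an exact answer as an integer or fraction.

329/4 dollars

E[payout] = (11/24)·173 + (1/24)·5 + (6/24)·11 + (6/24)·0 = 329/4
Fair fee = E[payout] = 329/4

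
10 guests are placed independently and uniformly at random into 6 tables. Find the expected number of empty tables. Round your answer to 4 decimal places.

0.9690

Let Xⱼ=1 if table j is empty. P(Xⱼ=1) = ((6-1)/6)^10 = 9765625/60466176.
By linearity, E[#empty] = 6·9765625/60466176 = 9765625/10077696.
≈ 0.9690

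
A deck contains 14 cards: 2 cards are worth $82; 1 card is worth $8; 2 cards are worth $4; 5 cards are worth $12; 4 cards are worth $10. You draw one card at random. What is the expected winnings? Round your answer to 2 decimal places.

$20.00

E[payout] = (2/14)·82 + (1/14)·8 + (2/14)·4 + (5/14)·12 + (4/14)·10 = 20
≈ $20.00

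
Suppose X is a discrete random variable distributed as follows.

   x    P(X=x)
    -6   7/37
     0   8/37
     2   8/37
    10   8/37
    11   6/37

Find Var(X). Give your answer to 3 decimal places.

E[X] = (7/37)·(-6) + (8/37)·0 + (8/37)·2 + (8/37)·10 + (6/37)·11 = 120/37
E[X²] = (7/37)·36 + (8/37)·0 + (8/37)·4 + (8/37)·100 + (6/37)·121 = 1810/37
Var(X) = 1810/37 − (120/37)² = 52570/1369 ≈ 38.400

38.400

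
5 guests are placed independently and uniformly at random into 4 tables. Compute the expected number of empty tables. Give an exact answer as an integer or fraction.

Let Xⱼ=1 if table j is empty. P(Xⱼ=1) = ((4-1)/4)^5 = 243/1024.
By linearity, E[#empty] = 4·243/1024 = 243/256.

243/256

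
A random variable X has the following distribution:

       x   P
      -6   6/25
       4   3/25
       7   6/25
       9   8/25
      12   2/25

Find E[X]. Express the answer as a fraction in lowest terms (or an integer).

114/25

E[X] = (6/25)·(-6) + (3/25)·4 + (6/25)·7 + (8/25)·9 + (2/25)·12
     = 114/25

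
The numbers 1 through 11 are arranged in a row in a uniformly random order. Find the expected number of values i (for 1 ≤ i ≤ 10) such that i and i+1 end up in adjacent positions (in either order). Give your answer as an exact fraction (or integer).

For each i ∈ {1,…,10}, let Xᵢ = 1 if i and i+1 are adjacent. P(Xᵢ=1) = 2·(11−1)!/11! = 2/11.
By linearity, E[ΣXᵢ] = (10)·(2/11) = 20/11.

20/11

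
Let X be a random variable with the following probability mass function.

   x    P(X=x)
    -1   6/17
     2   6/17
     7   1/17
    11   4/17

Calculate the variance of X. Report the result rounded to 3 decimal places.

E[X] = (6/17)·(-1) + (6/17)·2 + (1/17)·7 + (4/17)·11 = 57/17
E[X²] = (6/17)·1 + (6/17)·4 + (1/17)·49 + (4/17)·121 = 563/17
Var(X) = 563/17 − (57/17)² = 6322/289 ≈ 21.875

21.875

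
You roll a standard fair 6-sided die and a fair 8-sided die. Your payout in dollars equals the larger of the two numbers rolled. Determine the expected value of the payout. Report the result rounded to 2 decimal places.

Distribution of the larger of the two numbers rolled: 1 w.p. 1/48, 2 w.p. 1/16, 3 w.p. 5/48, 4 w.p. 7/48, 5 w.p. 3/16, 6 w.p. 11/48, …
E[payout] = (1/48)·1 + (1/16)·2 + (5/48)·3 + (7/48)·4 + (3/16)·5 + (11/48)·6 + (1/8)·7 + (1/8)·8 = 251/48
≈ $5.23

$5.23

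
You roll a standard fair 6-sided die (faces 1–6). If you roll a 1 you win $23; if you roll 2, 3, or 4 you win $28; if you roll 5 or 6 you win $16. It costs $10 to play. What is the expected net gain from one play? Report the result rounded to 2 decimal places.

$13.17

E[payout] = (1/3)·16 + (1/6)·23 + (1/2)·28 = 139/6
Expected profit = 139/6 − 10 = 79/6 ≈ $13.17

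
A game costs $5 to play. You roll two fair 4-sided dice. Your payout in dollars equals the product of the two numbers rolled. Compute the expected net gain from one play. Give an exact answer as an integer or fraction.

Distribution of the product of the two numbers rolled: 1 w.p. 1/16, 2 w.p. 1/8, 3 w.p. 1/8, 4 w.p. 3/16, 6 w.p. 1/8, 8 w.p. 1/8, …
E[payout] = (1/16)·1 + (1/8)·2 + (1/8)·3 + (3/16)·4 + (1/8)·6 + (1/8)·8 + (1/16)·9 + (1/8)·12 + (1/16)·16 = 25/4
Expected profit = 25/4 − 5 = 5/4

5/4 dollars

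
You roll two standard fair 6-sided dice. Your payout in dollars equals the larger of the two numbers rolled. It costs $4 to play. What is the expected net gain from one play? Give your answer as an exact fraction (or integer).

17/36 dollars

Distribution of the larger of the two numbers rolled: 1 w.p. 1/36, 2 w.p. 1/12, 3 w.p. 5/36, 4 w.p. 7/36, 5 w.p. 1/4, 6 w.p. 11/36
E[payout] = (1/36)·1 + (1/12)·2 + (5/36)·3 + (7/36)·4 + (1/4)·5 + (11/36)·6 = 161/36
Expected profit = 161/36 − 4 = 17/36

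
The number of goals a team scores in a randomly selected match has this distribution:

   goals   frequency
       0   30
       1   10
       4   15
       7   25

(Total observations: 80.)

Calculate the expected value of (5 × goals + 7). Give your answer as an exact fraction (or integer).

357/16

Total = 80, so P(goals=0) = 30/80, etc.
E[5x+7] = (3/8)·7 + (1/8)·12 + (3/16)·27 + (5/16)·42
     = 357/16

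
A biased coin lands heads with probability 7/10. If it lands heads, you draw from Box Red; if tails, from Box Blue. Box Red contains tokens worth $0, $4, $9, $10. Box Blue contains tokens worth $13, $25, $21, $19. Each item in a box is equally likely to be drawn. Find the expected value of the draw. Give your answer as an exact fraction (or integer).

E[X | Box Red] = (0 + 4 + 9 + 10)/4 = 23/4
E[X | Box Blue] = (13 + 25 + 21 + 19)/4 = 39/2
E[X] = (7/10)·23/4 + (3/10)·39/2 = 79/8

79/8 dollars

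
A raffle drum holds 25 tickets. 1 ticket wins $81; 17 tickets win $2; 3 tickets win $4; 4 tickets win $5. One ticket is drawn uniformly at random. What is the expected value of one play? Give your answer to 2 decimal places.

$5.88

E[payout] = (1/25)·81 + (17/25)·2 + (3/25)·4 + (4/25)·5 = 147/25
≈ $5.88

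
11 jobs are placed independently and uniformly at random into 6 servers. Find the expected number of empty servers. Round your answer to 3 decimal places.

0.808

Let Xⱼ=1 if server j is empty. P(Xⱼ=1) = ((6-1)/6)^11 = 48828125/362797056.
By linearity, E[#empty] = 6·48828125/362797056 = 48828125/60466176.
≈ 0.808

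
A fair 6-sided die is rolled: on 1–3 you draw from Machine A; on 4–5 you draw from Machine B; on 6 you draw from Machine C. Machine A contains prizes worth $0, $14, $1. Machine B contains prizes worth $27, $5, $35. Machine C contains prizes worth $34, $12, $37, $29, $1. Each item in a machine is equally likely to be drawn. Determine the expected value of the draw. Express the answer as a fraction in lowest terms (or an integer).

617/45 dollars

E[X | Machine A] = (0 + 14 + 1)/3 = 5
E[X | Machine B] = (27 + 5 + 35)/3 = 67/3
E[X | Machine C] = (34 + 12 + 37 + 29 + 1)/5 = 113/5
E[X] = (1/2)·5 + (1/3)·67/3 + (1/6)·113/5 = 617/45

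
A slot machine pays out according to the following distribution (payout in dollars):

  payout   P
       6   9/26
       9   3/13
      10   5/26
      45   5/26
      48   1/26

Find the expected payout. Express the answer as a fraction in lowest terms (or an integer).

431/26 dollars

E[X] = (9/26)·6 + (3/13)·9 + (5/26)·10 + (5/26)·45 + (1/26)·48
     = 431/26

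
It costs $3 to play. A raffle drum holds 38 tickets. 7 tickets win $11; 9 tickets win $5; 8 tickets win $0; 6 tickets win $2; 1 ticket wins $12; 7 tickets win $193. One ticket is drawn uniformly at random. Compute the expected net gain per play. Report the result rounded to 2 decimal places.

$36.39

E[payout] = (7/38)·11 + (9/38)·5 + (8/38)·0 + (6/38)·2 + (1/38)·12 + (7/38)·193 = 1497/38
Expected profit = 1497/38 − 3 = 1383/38 ≈ $36.39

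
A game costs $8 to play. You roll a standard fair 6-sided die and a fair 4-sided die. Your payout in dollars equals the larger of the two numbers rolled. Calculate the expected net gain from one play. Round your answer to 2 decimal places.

-$4.08

Distribution of the larger of the two numbers rolled: 1 w.p. 1/24, 2 w.p. 1/8, 3 w.p. 5/24, 4 w.p. 7/24, 5 w.p. 1/6, 6 w.p. 1/6
E[payout] = (1/24)·1 + (1/8)·2 + (5/24)·3 + (7/24)·4 + (1/6)·5 + (1/6)·6 = 47/12
Expected profit = 47/12 − 8 = -49/12 ≈ -$4.08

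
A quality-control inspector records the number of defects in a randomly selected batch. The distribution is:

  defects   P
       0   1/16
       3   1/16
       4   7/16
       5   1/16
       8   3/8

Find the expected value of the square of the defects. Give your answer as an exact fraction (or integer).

265/8

E[X²] = (1/16)·0 + (1/16)·9 + (7/16)·16 + (1/16)·25 + (3/8)·64
     = 265/8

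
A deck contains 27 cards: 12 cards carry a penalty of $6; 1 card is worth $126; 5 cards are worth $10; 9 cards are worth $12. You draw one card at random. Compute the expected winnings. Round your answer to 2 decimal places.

E[payout] = (12/27)·(-6) + (1/27)·126 + (5/27)·10 + (9/27)·12 = 212/27
≈ $7.85

$7.85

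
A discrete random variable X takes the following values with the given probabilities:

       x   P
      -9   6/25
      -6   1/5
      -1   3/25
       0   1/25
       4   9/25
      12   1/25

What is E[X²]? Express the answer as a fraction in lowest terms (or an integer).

957/25

E[X²] = (6/25)·81 + (1/5)·36 + (3/25)·1 + (1/25)·0 + (9/25)·16 + (1/25)·144
     = 957/25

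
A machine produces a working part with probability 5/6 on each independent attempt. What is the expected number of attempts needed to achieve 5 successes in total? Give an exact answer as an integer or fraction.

6

By linearity (sum of 5 independent geometric waits), E[trials] = 5/p = 5/(5/6) = 6.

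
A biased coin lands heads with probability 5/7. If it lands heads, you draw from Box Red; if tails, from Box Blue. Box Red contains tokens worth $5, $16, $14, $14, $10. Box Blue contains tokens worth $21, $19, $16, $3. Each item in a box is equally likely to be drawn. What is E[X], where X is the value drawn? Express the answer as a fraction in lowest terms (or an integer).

E[X | Box Red] = (5 + 16 + 14 + 14 + 10)/5 = 59/5
E[X | Box Blue] = (21 + 19 + 16 + 3)/4 = 59/4
E[X] = (5/7)·59/5 + (2/7)·59/4 = 177/14

177/14 dollars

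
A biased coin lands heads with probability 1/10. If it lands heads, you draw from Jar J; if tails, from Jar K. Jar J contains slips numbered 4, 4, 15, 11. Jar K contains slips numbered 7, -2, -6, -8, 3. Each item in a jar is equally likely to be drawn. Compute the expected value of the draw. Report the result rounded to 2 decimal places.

-0.23

E[X | Jar J] = (4 + 4 + 15 + 11)/4 = 17/2
E[X | Jar K] = (7 − 2 − 6 − 8 + 3)/5 = -6/5
E[X] = (1/10)·17/2 + (9/10)·(-6/5) = -23/100 ≈ -0.23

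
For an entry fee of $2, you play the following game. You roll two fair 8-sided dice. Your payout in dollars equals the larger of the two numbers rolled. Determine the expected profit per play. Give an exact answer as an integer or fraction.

Distribution of the larger of the two numbers rolled: 1 w.p. 1/64, 2 w.p. 3/64, 3 w.p. 5/64, 4 w.p. 7/64, 5 w.p. 9/64, 6 w.p. 11/64, …
E[payout] = (1/64)·1 + (3/64)·2 + (5/64)·3 + (7/64)·4 + (9/64)·5 + (11/64)·6 + (13/64)·7 + (15/64)·8 = 93/16
Expected profit = 93/16 − 2 = 61/16

61/16 dollars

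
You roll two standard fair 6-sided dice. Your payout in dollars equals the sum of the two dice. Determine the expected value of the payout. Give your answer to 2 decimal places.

Distribution of the sum of the two dice: 2 w.p. 1/36, 3 w.p. 1/18, 4 w.p. 1/12, 5 w.p. 1/9, 6 w.p. 5/36, 7 w.p. 1/6, …
E[payout] = (1/36)·2 + (1/18)·3 + (1/12)·4 + (1/9)·5 + (5/36)·6 + (1/6)·7 + (5/36)·8 + (1/9)·9 + (1/12)·10 + (1/18)·11 + (1/36)·12 = 7
≈ $7.00

$7.00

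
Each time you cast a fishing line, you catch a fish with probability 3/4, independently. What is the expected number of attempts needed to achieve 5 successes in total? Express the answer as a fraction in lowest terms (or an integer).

20/3

By linearity (sum of 5 independent geometric waits), E[trials] = 5/p = 5/(3/4) = 20/3.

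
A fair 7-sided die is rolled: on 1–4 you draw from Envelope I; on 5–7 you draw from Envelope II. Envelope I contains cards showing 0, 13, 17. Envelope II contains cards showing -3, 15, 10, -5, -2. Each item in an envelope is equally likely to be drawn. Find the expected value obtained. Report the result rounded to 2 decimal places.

7.00

E[X | Envelope I] = (0 + 13 + 17)/3 = 10
E[X | Envelope II] = (-3 + 15 + 10 − 5 − 2)/5 = 3
E[X] = (4/7)·10 + (3/7)·3 = 7 ≈ 7.00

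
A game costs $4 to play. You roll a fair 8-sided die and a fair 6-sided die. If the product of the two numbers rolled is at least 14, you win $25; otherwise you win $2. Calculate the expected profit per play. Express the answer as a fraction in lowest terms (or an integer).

433/48 dollars

E[payout] = (25/48)·2 + (23/48)·25 = 625/48
Expected profit = 625/48 − 4 = 433/48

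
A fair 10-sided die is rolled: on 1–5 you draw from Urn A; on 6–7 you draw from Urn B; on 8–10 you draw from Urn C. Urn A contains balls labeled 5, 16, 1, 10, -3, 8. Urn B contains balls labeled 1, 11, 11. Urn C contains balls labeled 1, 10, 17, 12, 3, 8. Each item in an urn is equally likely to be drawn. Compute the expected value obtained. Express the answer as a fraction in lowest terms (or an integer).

E[X | Urn A] = (5 + 16 + 1 + 10 − 3 + 8)/6 = 37/6
E[X | Urn B] = (1 + 11 + 11)/3 = 23/3
E[X | Urn C] = (1 + 10 + 17 + 12 + 3 + 8)/6 = 17/2
E[X] = (1/2)·37/6 + (1/5)·23/3 + (3/10)·17/2 = 43/6

43/6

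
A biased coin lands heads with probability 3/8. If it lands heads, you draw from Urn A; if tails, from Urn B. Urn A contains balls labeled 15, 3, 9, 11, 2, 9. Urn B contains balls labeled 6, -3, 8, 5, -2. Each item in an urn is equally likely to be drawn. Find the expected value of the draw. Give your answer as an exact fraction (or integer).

77/16

E[X | Urn A] = (15 + 3 + 9 + 11 + 2 + 9)/6 = 49/6
E[X | Urn B] = (6 − 3 + 8 + 5 − 2)/5 = 14/5
E[X] = (3/8)·49/6 + (5/8)·14/5 = 77/16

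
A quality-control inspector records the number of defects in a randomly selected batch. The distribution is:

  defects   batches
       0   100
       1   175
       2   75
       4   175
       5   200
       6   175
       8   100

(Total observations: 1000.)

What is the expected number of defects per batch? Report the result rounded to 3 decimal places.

Total = 1000, so P(defects=0) = 100/1000, etc.
E[X] = (1/10)·0 + (7/40)·1 + (3/40)·2 + (7/40)·4 + (1/5)·5 + (7/40)·6 + (1/10)·8
     = 31/8 ≈ 3.875

3.875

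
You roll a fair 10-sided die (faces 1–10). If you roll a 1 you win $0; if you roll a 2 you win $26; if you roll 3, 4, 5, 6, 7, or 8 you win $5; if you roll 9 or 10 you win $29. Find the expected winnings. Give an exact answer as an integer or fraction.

57/5 dollars

E[payout] = (1/10)·0 + (3/5)·5 + (1/10)·26 + (1/5)·29 = 57/5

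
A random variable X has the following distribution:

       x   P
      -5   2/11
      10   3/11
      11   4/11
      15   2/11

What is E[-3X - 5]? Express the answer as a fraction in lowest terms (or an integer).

-337/11

E[-3x-5] = (2/11)·10 + (3/11)·(-35) + (4/11)·(-38) + (2/11)·(-50)
     = -337/11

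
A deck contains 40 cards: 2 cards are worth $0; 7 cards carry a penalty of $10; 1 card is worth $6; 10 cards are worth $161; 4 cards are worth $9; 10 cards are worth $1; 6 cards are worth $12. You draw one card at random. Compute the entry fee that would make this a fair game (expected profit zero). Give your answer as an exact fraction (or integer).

E[payout] = (2/40)·0 + (7/40)·(-10) + (1/40)·6 + (10/40)·161 + (4/40)·9 + (10/40)·1 + (6/40)·12 = 208/5
Fair fee = E[payout] = 208/5

208/5 dollars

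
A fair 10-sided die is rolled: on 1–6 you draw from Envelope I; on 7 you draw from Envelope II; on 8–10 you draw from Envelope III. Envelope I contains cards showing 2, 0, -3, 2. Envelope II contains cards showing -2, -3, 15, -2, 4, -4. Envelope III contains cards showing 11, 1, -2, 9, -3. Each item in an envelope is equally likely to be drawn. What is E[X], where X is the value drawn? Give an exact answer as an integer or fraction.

E[X | Envelope I] = (2 + 0 − 3 + 2)/4 = 1/4
E[X | Envelope II] = (-2 − 3 + 15 − 2 + 4 − 4)/6 = 4/3
E[X | Envelope III] = (11 + 1 − 2 + 9 − 3)/5 = 16/5
E[X] = (3/5)·1/4 + (1/10)·4/3 + (3/10)·16/5 = 373/300

373/300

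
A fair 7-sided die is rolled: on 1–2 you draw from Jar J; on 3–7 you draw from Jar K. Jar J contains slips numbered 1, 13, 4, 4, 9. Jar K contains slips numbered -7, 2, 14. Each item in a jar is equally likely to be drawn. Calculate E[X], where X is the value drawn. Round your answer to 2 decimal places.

3.91

E[X | Jar J] = (1 + 13 + 4 + 4 + 9)/5 = 31/5
E[X | Jar K] = (-7 + 2 + 14)/3 = 3
E[X] = (2/7)·31/5 + (5/7)·3 = 137/35 ≈ 3.91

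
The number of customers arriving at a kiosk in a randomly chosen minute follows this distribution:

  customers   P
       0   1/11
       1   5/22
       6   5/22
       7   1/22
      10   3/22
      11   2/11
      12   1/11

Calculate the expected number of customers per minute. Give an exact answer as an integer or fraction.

E[X] = (1/11)·0 + (5/22)·1 + (5/22)·6 + (1/22)·7 + (3/22)·10 + (2/11)·11 + (1/11)·12
     = 70/11

70/11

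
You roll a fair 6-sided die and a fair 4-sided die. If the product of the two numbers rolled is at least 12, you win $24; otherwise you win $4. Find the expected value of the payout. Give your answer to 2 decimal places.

$10.67

E[payout] = (2/3)·4 + (1/3)·24 = 32/3
≈ $10.67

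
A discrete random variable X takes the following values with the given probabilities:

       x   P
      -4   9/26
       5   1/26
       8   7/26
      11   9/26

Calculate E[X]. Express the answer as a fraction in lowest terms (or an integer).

E[X] = (9/26)·(-4) + (1/26)·5 + (7/26)·8 + (9/26)·11
     = 62/13

62/13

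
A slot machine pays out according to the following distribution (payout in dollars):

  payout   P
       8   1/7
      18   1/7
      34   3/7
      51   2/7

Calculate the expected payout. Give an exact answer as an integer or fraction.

230/7 dollars

E[X] = (1/7)·8 + (1/7)·18 + (3/7)·34 + (2/7)·51
     = 230/7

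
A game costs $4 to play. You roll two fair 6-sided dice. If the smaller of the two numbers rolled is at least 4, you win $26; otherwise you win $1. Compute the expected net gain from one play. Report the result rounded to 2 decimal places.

$3.25

E[payout] = (3/4)·1 + (1/4)·26 = 29/4
Expected profit = 29/4 − 4 = 13/4 ≈ $3.25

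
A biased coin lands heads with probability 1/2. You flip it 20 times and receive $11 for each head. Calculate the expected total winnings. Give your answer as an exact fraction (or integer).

E[#heads] = 20·1/2 = 10 (linearity over flips).
E[winnings] = 11·10 = 110.

$110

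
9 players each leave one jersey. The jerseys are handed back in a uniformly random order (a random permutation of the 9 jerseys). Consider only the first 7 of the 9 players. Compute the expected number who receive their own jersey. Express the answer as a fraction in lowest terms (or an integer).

7/9

Let Xᵢ = 1 if person i gets their own jersey. For each i, P(Xᵢ=1) = 1/9.
By linearity of expectation, E[X₁+…+X_7] = 7·(1/9) = 7/9.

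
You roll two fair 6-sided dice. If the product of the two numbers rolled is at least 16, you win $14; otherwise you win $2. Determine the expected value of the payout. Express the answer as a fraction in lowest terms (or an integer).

17/3 dollars

E[payout] = (25/36)·2 + (11/36)·14 = 17/3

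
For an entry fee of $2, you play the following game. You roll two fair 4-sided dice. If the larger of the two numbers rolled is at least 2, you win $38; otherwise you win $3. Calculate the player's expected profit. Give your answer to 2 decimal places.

E[payout] = (1/16)·3 + (15/16)·38 = 573/16
Expected profit = 573/16 − 2 = 541/16 ≈ $33.81

$33.81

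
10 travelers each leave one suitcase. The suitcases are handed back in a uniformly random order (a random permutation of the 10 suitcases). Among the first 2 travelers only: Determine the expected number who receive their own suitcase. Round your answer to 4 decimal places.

Let Xᵢ = 1 if person i gets their own suitcase. For each i, P(Xᵢ=1) = 1/10.
By linearity of expectation, E[X₁+…+X_2] = 2·(1/10) = 1/5.
≈ 0.2000

0.2000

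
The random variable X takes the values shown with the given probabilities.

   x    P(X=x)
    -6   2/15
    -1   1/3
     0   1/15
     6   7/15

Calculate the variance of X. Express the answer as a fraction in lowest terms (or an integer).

E[X] = (2/15)·(-6) + (1/3)·(-1) + (1/15)·0 + (7/15)·6 = 5/3
E[X²] = (2/15)·36 + (1/3)·1 + (1/15)·0 + (7/15)·36 = 329/15
Var(X) = 329/15 − (5/3)² = 862/45

862/45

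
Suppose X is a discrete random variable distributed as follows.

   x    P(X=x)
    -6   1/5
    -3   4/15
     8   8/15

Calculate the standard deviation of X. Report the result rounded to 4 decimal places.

E[X] = 34/15, E[X²] = 656/15
Var(X) = E[X²] − (E[X])² = 656/15 − 1156/225 = 8684/225
SD(X) = √(8684/225) ≈ 6.2125

6.2125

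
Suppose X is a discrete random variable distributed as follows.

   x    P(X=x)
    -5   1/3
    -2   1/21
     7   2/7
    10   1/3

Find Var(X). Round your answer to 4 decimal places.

43.1020

E[X] = (1/3)·(-5) + (1/21)·(-2) + (2/7)·7 + (1/3)·10 = 25/7
E[X²] = (1/3)·25 + (1/21)·4 + (2/7)·49 + (1/3)·100 = 391/7
Var(X) = 391/7 − (25/7)² = 2112/49 ≈ 43.1020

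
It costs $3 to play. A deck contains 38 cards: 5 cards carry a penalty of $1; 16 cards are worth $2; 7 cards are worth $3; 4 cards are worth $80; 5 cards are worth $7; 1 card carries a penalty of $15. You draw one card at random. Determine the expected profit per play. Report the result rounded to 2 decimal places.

$7.21

E[payout] = (5/38)·(-1) + (16/38)·2 + (7/38)·3 + (4/38)·80 + (5/38)·7 + (1/38)·(-15) = 194/19
Expected profit = 194/19 − 3 = 137/19 ≈ $7.21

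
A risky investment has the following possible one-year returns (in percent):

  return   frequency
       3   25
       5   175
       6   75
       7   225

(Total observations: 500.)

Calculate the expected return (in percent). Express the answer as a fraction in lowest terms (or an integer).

119/20

Total = 500, so P(return=3) = 25/500, etc.
E[X] = (1/20)·3 + (7/20)·5 + (3/20)·6 + (9/20)·7
     = 119/20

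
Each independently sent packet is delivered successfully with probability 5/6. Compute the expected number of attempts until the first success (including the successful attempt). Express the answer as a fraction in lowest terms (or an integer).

For a geometric distribution, E[trials] = 1/p = 1/(5/6) = 6/5.

6/5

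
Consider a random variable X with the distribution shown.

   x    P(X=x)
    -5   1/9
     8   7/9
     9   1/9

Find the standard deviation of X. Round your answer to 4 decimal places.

E[X] = 20/3, E[X²] = 554/9
Var(X) = E[X²] − (E[X])² = 554/9 − 400/9 = 154/9
SD(X) = √(154/9) ≈ 4.1366

4.1366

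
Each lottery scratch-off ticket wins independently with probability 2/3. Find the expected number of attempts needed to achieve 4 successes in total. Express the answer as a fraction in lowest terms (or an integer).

By linearity (sum of 4 independent geometric waits), E[trials] = 4/p = 4/(2/3) = 6.

6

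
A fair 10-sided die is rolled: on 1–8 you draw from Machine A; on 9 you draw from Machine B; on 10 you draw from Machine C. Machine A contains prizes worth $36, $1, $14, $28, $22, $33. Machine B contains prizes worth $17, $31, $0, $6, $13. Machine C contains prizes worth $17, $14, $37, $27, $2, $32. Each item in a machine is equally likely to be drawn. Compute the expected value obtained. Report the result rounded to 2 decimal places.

$21.36

E[X | Machine A] = (36 + 1 + 14 + 28 + 22 + 33)/6 = 67/3
E[X | Machine B] = (17 + 31 + 0 + 6 + 13)/5 = 67/5
E[X | Machine C] = (17 + 14 + 37 + 27 + 2 + 32)/6 = 43/2
E[X] = (4/5)·67/3 + (1/10)·67/5 + (1/10)·43/2 = 6407/300 ≈ 21.36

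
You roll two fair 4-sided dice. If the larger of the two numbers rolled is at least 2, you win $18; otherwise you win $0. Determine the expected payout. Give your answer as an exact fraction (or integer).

E[payout] = (1/16)·0 + (15/16)·18 = 135/8

135/8 dollars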